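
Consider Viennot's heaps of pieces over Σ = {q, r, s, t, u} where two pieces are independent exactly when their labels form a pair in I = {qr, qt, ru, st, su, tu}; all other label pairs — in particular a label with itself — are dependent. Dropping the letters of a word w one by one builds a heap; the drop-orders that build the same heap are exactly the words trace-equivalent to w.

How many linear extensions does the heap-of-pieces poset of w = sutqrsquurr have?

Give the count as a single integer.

160

0(s) covers ∅
1(u) covers ∅
2(t) covers ∅
3(q) covers 0:s, 1:u
4(r) covers 0:s, 2:t
5(s) covers 3:q, 4:r
6(q) covers 5:s
7(u) covers 6:q
8(u) covers 7:u
9(r) covers 5:s
10(r) covers 9:r
floor of heap: 0:s, 1:u, 2:t
completions by unplaced set U, small U first (add the entries for U minus each lowest piece of U):
  |U|=1: {8}:1  {10}:1
  |U|=2: {7,8}:1  {8,10}:2  {9,10}:1
  |U|=3: {6,7,8}:1  {7,8,10}:3  {8,9,10}:3
  |U|=4: {6,7,8,10}:4  {7,8,9,10}:6
  |U|=5: {6,7,8,9,10}:10
  |U|=6: {5,6,7,8,9,10}:10
  |U|=7: {3,5,6,7,8,9,10}:10  {4,5,6,7,8,9,10}:10
  |U|=8: {1,3,5,6,7,8,9,10}:10  {2,4,5,6,7,8,9,10}:10  {3,4,5,6,7,8,9,10}:20
  |U|=9: {0,3,4,5,6,7,8,9,10}:20  {1,3,4,5,6,7,8,9,10}:30  {2,3,4,5,6,7,8,9,10}:30
  start at 0(s): 60
  start at 1(u): 50
  start at 2(t): 50
sum over floor = 160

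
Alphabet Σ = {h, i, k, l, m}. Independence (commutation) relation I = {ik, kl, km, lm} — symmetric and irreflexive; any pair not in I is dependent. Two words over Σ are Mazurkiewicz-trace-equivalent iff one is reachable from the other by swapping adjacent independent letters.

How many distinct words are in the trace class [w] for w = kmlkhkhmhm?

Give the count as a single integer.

12

#0=k has no predecessor
#1=m has no predecessor
#2=l has no predecessor
#3=k depends on [0:k]
#4=h depends on [1:m, 2:l, 3:k]
#5=k depends on [4:h]
#6=h depends on [5:k]
#7=m depends on [6:h]
#8=h depends on [7:m]
#9=m depends on [8:h]
sources: [0:k, 1:m, 2:l]
N(rest) = Σ N(rest − s) over sources s of rest; N(one piece) = 1:
  size 1 → [9]=1
  size 2 → [8,9]=1
  size 3 → [7,8,9]=1
  size 4 → [6,7,8,9]=1
  size 5 → [5,6,7,8,9]=1
  size 6 → [4,5,6,7,8,9]=1
  size 7 → [1,4,5,6,7,8,9]=1  [2,4,5,6,7,8,9]=1  [3,4,5,6,7,8,9]=1
  size 8 → [0,3,4,5,6,7,8,9]=1  [1,2,4,5,6,7,8,9]=2  [1,3,4,5,6,7,8,9]=2  [2,3,4,5,6,7,8,9]=2
  first=0(k) contributes 6
  first=1(m) contributes 3
  first=2(l) contributes 3
|[w]| = 12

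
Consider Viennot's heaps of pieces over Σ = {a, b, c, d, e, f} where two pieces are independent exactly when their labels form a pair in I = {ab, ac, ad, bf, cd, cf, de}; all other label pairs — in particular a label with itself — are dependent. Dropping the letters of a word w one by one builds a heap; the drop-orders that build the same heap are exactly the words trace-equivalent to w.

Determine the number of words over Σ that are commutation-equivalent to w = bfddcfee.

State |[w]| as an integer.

9

#0=b has no predecessor
#1=f has no predecessor
#2=d depends on [0:b, 1:f]
#3=d depends on [2:d]
#4=c depends on [0:b]
#5=f depends on [3:d]
#6=e depends on [4:c, 5:f]
#7=e depends on [6:e]
sources: [0:b, 1:f]
N(rest) = Σ N(rest − s) over sources s of rest; N(one piece) = 1:
  size 1 → [7]=1
  size 2 → [6,7]=1
  size 3 → [4,6,7]=1  [5,6,7]=1
  size 4 → [3,5,6,7]=1  [4,5,6,7]=2
  size 5 → [2,3,5,6,7]=1  [3,4,5,6,7]=3
  size 6 → [1,2,3,5,6,7]=1  [2,3,4,5,6,7]=4
  first=0(b) contributes 5
  first=1(f) contributes 4
|[w]| = 9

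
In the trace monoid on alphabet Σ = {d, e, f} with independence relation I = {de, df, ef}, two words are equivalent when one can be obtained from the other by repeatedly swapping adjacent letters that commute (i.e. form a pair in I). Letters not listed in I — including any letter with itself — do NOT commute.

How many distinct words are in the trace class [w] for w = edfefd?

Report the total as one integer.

90

#0=e has no predecessor
#1=d has no predecessor
#2=f has no predecessor
#3=e depends on [0:e]
#4=f depends on [2:f]
#5=d depends on [1:d]
sources: [0:e, 1:d, 2:f]
N(rest) = Σ N(rest − s) over sources s of rest; N(one piece) = 1:
  size 1 → [3]=1  [4]=1  [5]=1
  size 2 → [0,3]=1  [1,5]=1  [2,4]=1  [3,4]=2  [3,5]=2  [4,5]=2
  size 3 → [0,3,4]=3  [0,3,5]=3  [1,3,5]=3  [1,4,5]=3  [2,3,4]=3  [2,4,5]=3  [3,4,5]=6
  size 4 → [0,1,3,5]=6  [0,2,3,4]=6  [0,3,4,5]=12  [1,2,4,5]=6  [1,3,4,5]=12  [2,3,4,5]=12
  first=0(e) contributes 30
  first=1(d) contributes 30
  first=2(f) contributes 30
|[w]| = 90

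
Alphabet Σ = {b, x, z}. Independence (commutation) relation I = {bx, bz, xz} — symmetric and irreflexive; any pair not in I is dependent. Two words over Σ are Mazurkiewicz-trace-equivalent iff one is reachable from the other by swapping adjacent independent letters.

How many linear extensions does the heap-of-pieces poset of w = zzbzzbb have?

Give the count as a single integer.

piece 0:z — minimal
piece 1:z rests on {0:z}
piece 2:b — minimal
piece 3:z rests on {1:z}
piece 4:z rests on {3:z}
piece 5:b rests on {2:b}
piece 6:b rests on {5:b}
minimal pieces: {0:z, 2:b}
ways to finish when only these pieces remain (= sum over removing one remaining piece with nothing left below it):
  1 left: {4}→1  {6}→1
  2 left: {3,4}→1  {4,6}→2  {5,6}→1
  3 left: {1,3,4}→1  {2,5,6}→1  {3,4,6}→3  {4,5,6}→3
  4 left: {0,1,3,4}→1  {1,3,4,6}→4  {2,4,5,6}→4  {3,4,5,6}→6
  5 left: {0,1,3,4,6}→5  {1,3,4,5,6}→10  {2,3,4,5,6}→10
  placing 0:z first → 20 extensions
  placing 2:b first → 15 extensions
total linear extensions = 35

35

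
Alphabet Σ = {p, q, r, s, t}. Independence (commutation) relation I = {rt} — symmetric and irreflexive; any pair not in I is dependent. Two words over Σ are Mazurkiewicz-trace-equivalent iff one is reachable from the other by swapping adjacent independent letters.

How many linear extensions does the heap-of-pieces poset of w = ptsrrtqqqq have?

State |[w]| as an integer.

3

drop 0:p onto floor
drop 1:t onto {0:p}
drop 2:s onto {1:t}
drop 3:r onto {2:s}
drop 4:r onto {3:r}
drop 5:t onto {2:s}
drop 6:q onto {4:r, 5:t}
drop 7:q onto {6:q}
drop 8:q onto {7:q}
drop 9:q onto {8:q}
ground layer = {0:p}
drop-orders for the pieces not yet dropped (sum over which currently-grounded one goes next):
  1 to go: {9} 1
  2 to go: {8,9} 1
  3 to go: {7,8,9} 1
  4 to go: {6,7,8,9} 1
  5 to go: {4,6,7,8,9} 1  {5,6,7,8,9} 1
  6 to go: {3,4,6,7,8,9} 1  {4,5,6,7,8,9} 2
  7 to go: {3,4,5,6,7,8,9} 3
  8 to go: {2,3,4,5,6,7,8,9} 3
  if 0:p drops first: 3 orders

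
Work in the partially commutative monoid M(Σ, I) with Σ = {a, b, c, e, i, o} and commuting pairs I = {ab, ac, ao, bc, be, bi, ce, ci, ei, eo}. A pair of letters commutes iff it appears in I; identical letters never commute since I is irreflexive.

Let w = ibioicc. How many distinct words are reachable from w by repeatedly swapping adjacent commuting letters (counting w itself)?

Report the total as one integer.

piece 0:i — minimal
piece 1:b — minimal
piece 2:i rests on {0:i}
piece 3:o rests on {1:b, 2:i}
piece 4:i rests on {3:o}
piece 5:c rests on {3:o}
piece 6:c rests on {5:c}
minimal pieces: {0:i, 1:b}
ways to finish when only these pieces remain (= sum over removing one remaining piece with nothing left below it):
  1 left: {4}→1  {6}→1
  2 left: {4,6}→2  {5,6}→1
  3 left: {4,5,6}→3
  4 left: {3,4,5,6}→3
  5 left: {1,3,4,5,6}→3  {2,3,4,5,6}→3
  placing 0:i first → 6 extensions
  placing 1:b first → 3 extensions
total linear extensions = 9

9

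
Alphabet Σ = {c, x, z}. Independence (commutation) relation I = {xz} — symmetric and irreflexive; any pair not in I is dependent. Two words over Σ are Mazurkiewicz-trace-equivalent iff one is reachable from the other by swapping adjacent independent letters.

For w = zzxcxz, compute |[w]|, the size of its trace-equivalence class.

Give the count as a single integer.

6

#0=z has no predecessor
#1=z depends on [0:z]
#2=x has no predecessor
#3=c depends on [1:z, 2:x]
#4=x depends on [3:c]
#5=z depends on [3:c]
sources: [0:z, 2:x]
N(rest) = Σ N(rest − s) over sources s of rest; N(one piece) = 1:
  size 1 → [4]=1  [5]=1
  size 2 → [4,5]=2
  size 3 → [3,4,5]=2
  size 4 → [1,3,4,5]=2  [2,3,4,5]=2
  first=0(z) contributes 4
  first=2(x) contributes 2
|[w]| = 6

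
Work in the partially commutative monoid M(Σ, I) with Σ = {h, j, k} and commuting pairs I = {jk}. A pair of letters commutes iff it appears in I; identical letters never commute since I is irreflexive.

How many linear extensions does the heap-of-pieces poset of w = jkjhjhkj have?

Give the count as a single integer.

drop 0:j onto floor
drop 1:k onto floor
drop 2:j onto {0:j}
drop 3:h onto {1:k, 2:j}
drop 4:j onto {3:h}
drop 5:h onto {4:j}
drop 6:k onto {5:h}
drop 7:j onto {5:h}
ground layer = {0:j, 1:k}
drop-orders for the pieces not yet dropped (sum over which currently-grounded one goes next):
  1 to go: {6} 1  {7} 1
  2 to go: {6,7} 2
  3 to go: {5,6,7} 2
  4 to go: {4,5,6,7} 2
  5 to go: {3,4,5,6,7} 2
  6 to go: {1,3,4,5,6,7} 2  {2,3,4,5,6,7} 2
  if 0:j drops first: 4 orders
  if 1:k drops first: 2 orders
heap linearizations: 6

6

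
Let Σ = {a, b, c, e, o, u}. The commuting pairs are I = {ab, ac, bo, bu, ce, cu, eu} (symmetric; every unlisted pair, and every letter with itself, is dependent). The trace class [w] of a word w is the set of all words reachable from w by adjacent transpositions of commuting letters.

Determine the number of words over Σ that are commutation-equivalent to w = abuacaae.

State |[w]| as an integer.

piece 0:a — minimal
piece 1:b — minimal
piece 2:u rests on {0:a}
piece 3:a rests on {2:u}
piece 4:c rests on {1:b}
piece 5:a rests on {3:a}
piece 6:a rests on {5:a}
piece 7:e rests on {1:b, 6:a}
minimal pieces: {0:a, 1:b}
ways to finish when only these pieces remain (= sum over removing one remaining piece with nothing left below it):
  1 left: {4}→1  {7}→1
  2 left: {4,7}→2  {6,7}→1
  3 left: {1,4,7}→2  {4,6,7}→3  {5,6,7}→1
  4 left: {1,4,6,7}→5  {3,5,6,7}→1  {4,5,6,7}→4
  5 left: {1,4,5,6,7}→9  {2,3,5,6,7}→1  {3,4,5,6,7}→5
  6 left: {0,2,3,5,6,7}→1  {1,3,4,5,6,7}→14  {2,3,4,5,6,7}→6
  placing 0:a first → 20 extensions
  placing 1:b first → 7 extensions
total linear extensions = 27

27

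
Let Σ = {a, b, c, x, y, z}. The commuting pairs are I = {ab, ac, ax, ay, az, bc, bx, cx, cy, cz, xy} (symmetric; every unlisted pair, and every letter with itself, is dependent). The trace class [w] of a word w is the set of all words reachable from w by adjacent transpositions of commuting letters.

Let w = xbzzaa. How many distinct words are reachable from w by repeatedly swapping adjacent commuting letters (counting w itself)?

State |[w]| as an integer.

30

drop 0:x onto floor
drop 1:b onto floor
drop 2:z onto {0:x, 1:b}
drop 3:z onto {2:z}
drop 4:a onto floor
drop 5:a onto {4:a}
ground layer = {0:x, 1:b, 4:a}
drop-orders for the pieces not yet dropped (sum over which currently-grounded one goes next):
  1 to go: {3} 1  {5} 1
  2 to go: {2,3} 1  {3,5} 2  {4,5} 1
  3 to go: {0,2,3} 1  {1,2,3} 1  {2,3,5} 3  {3,4,5} 3
  4 to go: {0,1,2,3} 2  {0,2,3,5} 4  {1,2,3,5} 4  {2,3,4,5} 6
  if 0:x drops first: 10 orders
  if 1:b drops first: 10 orders
  if 4:a drops first: 10 orders
heap linearizations: 30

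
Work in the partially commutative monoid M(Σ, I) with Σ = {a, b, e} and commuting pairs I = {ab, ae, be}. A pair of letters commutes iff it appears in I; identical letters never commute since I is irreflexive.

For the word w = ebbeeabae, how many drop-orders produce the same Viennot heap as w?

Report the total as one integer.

0(e) covers ∅
1(b) covers ∅
2(b) covers 1:b
3(e) covers 0:e
4(e) covers 3:e
5(a) covers ∅
6(b) covers 2:b
7(a) covers 5:a
8(e) covers 4:e
floor of heap: 0:e, 1:b, 5:a
completions by unplaced set U, small U first (add the entries for U minus each lowest piece of U):
  |U|=1: {6}:1  {7}:1  {8}:1
  |U|=2: {2,6}:1  {4,8}:1  {5,7}:1  {6,7}:2  {6,8}:2  {7,8}:2
  |U|=3: {1,2,6}:1  {2,6,7}:3  {2,6,8}:3  {3,4,8}:1  {4,6,8}:3  {4,7,8}:3  {5,6,7}:3  {5,7,8}:3  {6,7,8}:6
  |U|=4: {0,3,4,8}:1  {1,2,6,7}:4  {1,2,6,8}:4  {2,4,6,8}:6  {2,5,6,7}:6  {2,6,7,8}:12  {3,4,6,8}:4  {3,4,7,8}:4  {4,5,7,8}:6  {4,6,7,8}:12  {5,6,7,8}:12
  |U|=5: {0,3,4,6,8}:5  {0,3,4,7,8}:5  {1,2,4,6,8}:10  {1,2,5,6,7}:10  {1,2,6,7,8}:20  {2,3,4,6,8}:10  {2,4,6,7,8}:30  {2,5,6,7,8}:30  {3,4,5,7,8}:10  {3,4,6,7,8}:20  {4,5,6,7,8}:30
  |U|=6: {0,2,3,4,6,8}:15  {0,3,4,5,7,8}:15  {0,3,4,6,7,8}:30  {1,2,3,4,6,8}:20  {1,2,4,6,7,8}:60  {1,2,5,6,7,8}:60  {2,3,4,6,7,8}:60  {2,4,5,6,7,8}:90  {3,4,5,6,7,8}:60
  |U|=7: {0,1,2,3,4,6,8}:35  {0,2,3,4,6,7,8}:105  {0,3,4,5,6,7,8}:105  {1,2,3,4,6,7,8}:140  {1,2,4,5,6,7,8}:210  {2,3,4,5,6,7,8}:210
  start at 0(e): 560
  start at 1(b): 420
  start at 5(a): 280
sum over floor = 1260

1260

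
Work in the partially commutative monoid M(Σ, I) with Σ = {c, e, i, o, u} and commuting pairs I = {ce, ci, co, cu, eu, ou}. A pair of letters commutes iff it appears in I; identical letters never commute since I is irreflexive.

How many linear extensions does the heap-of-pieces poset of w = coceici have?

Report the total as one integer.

drop 0:c onto floor
drop 1:o onto floor
drop 2:c onto {0:c}
drop 3:e onto {1:o}
drop 4:i onto {3:e}
drop 5:c onto {2:c}
drop 6:i onto {4:i}
ground layer = {0:c, 1:o}
drop-orders for the pieces not yet dropped (sum over which currently-grounded one goes next):
  1 to go: {5} 1  {6} 1
  2 to go: {2,5} 1  {4,6} 1  {5,6} 2
  3 to go: {0,2,5} 1  {2,5,6} 3  {3,4,6} 1  {4,5,6} 3
  4 to go: {0,2,5,6} 4  {1,3,4,6} 1  {2,4,5,6} 6  {3,4,5,6} 4
  5 to go: {0,2,4,5,6} 10  {1,3,4,5,6} 5  {2,3,4,5,6} 10
  if 0:c drops first: 15 orders
  if 1:o drops first: 20 orders
heap linearizations: 35

35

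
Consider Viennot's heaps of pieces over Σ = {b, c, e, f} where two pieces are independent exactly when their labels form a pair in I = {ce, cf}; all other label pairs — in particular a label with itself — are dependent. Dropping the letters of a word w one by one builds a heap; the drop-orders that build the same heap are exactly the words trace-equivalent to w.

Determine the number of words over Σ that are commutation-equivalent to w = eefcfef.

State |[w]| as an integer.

7

drop 0:e onto floor
drop 1:e onto {0:e}
drop 2:f onto {1:e}
drop 3:c onto floor
drop 4:f onto {2:f}
drop 5:e onto {4:f}
drop 6:f onto {5:e}
ground layer = {0:e, 3:c}
drop-orders for the pieces not yet dropped (sum over which currently-grounded one goes next):
  1 to go: {3} 1  {6} 1
  2 to go: {3,6} 2  {5,6} 1
  3 to go: {3,5,6} 3  {4,5,6} 1
  4 to go: {2,4,5,6} 1  {3,4,5,6} 4
  5 to go: {1,2,4,5,6} 1  {2,3,4,5,6} 5
  if 0:e drops first: 6 orders
  if 3:c drops first: 1 orders
heap linearizations: 7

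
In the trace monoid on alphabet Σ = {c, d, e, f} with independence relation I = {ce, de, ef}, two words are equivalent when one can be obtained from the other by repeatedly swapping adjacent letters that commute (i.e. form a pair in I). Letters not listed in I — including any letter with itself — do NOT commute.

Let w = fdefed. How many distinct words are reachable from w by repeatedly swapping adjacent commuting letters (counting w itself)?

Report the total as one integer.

15

drop 0:f onto floor
drop 1:d onto {0:f}
drop 2:e onto floor
drop 3:f onto {1:d}
drop 4:e onto {2:e}
drop 5:d onto {3:f}
ground layer = {0:f, 2:e}
drop-orders for the pieces not yet dropped (sum over which currently-grounded one goes next):
  1 to go: {4} 1  {5} 1
  2 to go: {2,4} 1  {3,5} 1  {4,5} 2
  3 to go: {1,3,5} 1  {2,4,5} 3  {3,4,5} 3
  4 to go: {0,1,3,5} 1  {1,3,4,5} 4  {2,3,4,5} 6
  if 0:f drops first: 10 orders
  if 2:e drops first: 5 orders
heap linearizations: 15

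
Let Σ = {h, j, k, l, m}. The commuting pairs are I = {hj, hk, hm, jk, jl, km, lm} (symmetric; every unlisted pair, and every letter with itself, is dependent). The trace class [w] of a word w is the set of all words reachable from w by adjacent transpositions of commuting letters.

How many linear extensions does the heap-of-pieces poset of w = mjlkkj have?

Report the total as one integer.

#0=m has no predecessor
#1=j depends on [0:m]
#2=l has no predecessor
#3=k depends on [2:l]
#4=k depends on [3:k]
#5=j depends on [1:j]
sources: [0:m, 2:l]
N(rest) = Σ N(rest − s) over sources s of rest; N(one piece) = 1:
  size 1 → [4]=1  [5]=1
  size 2 → [1,5]=1  [3,4]=1  [4,5]=2
  size 3 → [0,1,5]=1  [1,4,5]=3  [2,3,4]=1  [3,4,5]=3
  size 4 → [0,1,4,5]=4  [1,3,4,5]=6  [2,3,4,5]=4
  first=0(m) contributes 10
  first=2(l) contributes 10
|[w]| = 20

20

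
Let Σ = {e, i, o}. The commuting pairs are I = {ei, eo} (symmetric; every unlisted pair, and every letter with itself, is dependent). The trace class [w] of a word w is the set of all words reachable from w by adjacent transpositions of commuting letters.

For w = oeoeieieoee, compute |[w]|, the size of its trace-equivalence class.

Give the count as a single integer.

462

drop 0:o onto floor
drop 1:e onto floor
drop 2:o onto {0:o}
drop 3:e onto {1:e}
drop 4:i onto {2:o}
drop 5:e onto {3:e}
drop 6:i onto {4:i}
drop 7:e onto {5:e}
drop 8:o onto {6:i}
drop 9:e onto {7:e}
drop 10:e onto {9:e}
ground layer = {0:o, 1:e}
drop-orders for the pieces not yet dropped (sum over which currently-grounded one goes next):
  1 to go: {8} 1  {10} 1
  2 to go: {6,8} 1  {8,10} 2  {9,10} 1
  3 to go: {4,6,8} 1  {6,8,10} 3  {7,9,10} 1  {8,9,10} 3
  4 to go: {2,4,6,8} 1  {4,6,8,10} 4  {5,7,9,10} 1  {6,8,9,10} 6  {7,8,9,10} 4
  5 to go: {0,2,4,6,8} 1  {2,4,6,8,10} 5  {3,5,7,9,10} 1  {4,6,8,9,10} 10  {5,7,8,9,10} 5  {6,7,8,9,10} 10
  6 to go: {0,2,4,6,8,10} 6  {1,3,5,7,9,10} 1  {2,4,6,8,9,10} 15  {3,5,7,8,9,10} 6  {4,6,7,8,9,10} 20  {5,6,7,8,9,10} 15
  7 to go: {0,2,4,6,8,9,10} 21  {1,3,5,7,8,9,10} 7  {2,4,6,7,8,9,10} 35  {3,5,6,7,8,9,10} 21  {4,5,6,7,8,9,10} 35
  8 to go: {0,2,4,6,7,8,9,10} 56  {1,3,5,6,7,8,9,10} 28  {2,4,5,6,7,8,9,10} 70  {3,4,5,6,7,8,9,10} 56
  9 to go: {0,2,4,5,6,7,8,9,10} 126  {1,3,4,5,6,7,8,9,10} 84  {2,3,4,5,6,7,8,9,10} 126
  if 0:o drops first: 210 orders
  if 1:e drops first: 252 orders
heap linearizations: 462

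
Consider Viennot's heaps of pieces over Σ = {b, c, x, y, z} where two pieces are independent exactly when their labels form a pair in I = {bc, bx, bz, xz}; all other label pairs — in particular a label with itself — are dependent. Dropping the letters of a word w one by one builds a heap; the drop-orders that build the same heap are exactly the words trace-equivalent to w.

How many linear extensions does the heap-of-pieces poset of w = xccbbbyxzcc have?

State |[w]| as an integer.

0(x) covers ∅
1(c) covers 0:x
2(c) covers 1:c
3(b) covers ∅
4(b) covers 3:b
5(b) covers 4:b
6(y) covers 2:c, 5:b
7(x) covers 6:y
8(z) covers 6:y
9(c) covers 7:x, 8:z
10(c) covers 9:c
floor of heap: 0:x, 3:b
completions by unplaced set U, small U first (add the entries for U minus each lowest piece of U):
  |U|=1: {10}:1
  |U|=2: {9,10}:1
  |U|=3: {7,9,10}:1  {8,9,10}:1
  |U|=4: {7,8,9,10}:2
  |U|=5: {6,7,8,9,10}:2
  |U|=6: {2,6,7,8,9,10}:2  {5,6,7,8,9,10}:2
  |U|=7: {1,2,6,7,8,9,10}:2  {2,5,6,7,8,9,10}:4  {4,5,6,7,8,9,10}:2
  |U|=8: {0,1,2,6,7,8,9,10}:2  {1,2,5,6,7,8,9,10}:6  {2,4,5,6,7,8,9,10}:6  {3,4,5,6,7,8,9,10}:2
  |U|=9: {0,1,2,5,6,7,8,9,10}:8  {1,2,4,5,6,7,8,9,10}:12  {2,3,4,5,6,7,8,9,10}:8
  start at 0(x): 20
  start at 3(b): 20
sum over floor = 40

40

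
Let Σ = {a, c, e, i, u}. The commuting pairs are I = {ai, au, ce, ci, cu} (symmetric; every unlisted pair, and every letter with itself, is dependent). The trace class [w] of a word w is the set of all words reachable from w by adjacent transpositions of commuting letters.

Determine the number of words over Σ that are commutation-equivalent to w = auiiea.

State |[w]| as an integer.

drop 0:a onto floor
drop 1:u onto floor
drop 2:i onto {1:u}
drop 3:i onto {2:i}
drop 4:e onto {0:a, 3:i}
drop 5:a onto {4:e}
ground layer = {0:a, 1:u}
drop-orders for the pieces not yet dropped (sum over which currently-grounded one goes next):
  1 to go: {5} 1
  2 to go: {4,5} 1
  3 to go: {0,4,5} 1  {3,4,5} 1
  4 to go: {0,3,4,5} 2  {2,3,4,5} 1
  if 0:a drops first: 1 orders
  if 1:u drops first: 3 orders
heap linearizations: 4

4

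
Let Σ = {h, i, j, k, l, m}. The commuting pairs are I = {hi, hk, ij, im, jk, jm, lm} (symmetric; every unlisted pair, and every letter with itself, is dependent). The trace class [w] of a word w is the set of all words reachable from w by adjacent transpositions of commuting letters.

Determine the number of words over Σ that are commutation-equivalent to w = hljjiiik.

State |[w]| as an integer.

15

#0=h has no predecessor
#1=l depends on [0:h]
#2=j depends on [1:l]
#3=j depends on [2:j]
#4=i depends on [1:l]
#5=i depends on [4:i]
#6=i depends on [5:i]
#7=k depends on [6:i]
sources: [0:h]
N(rest) = Σ N(rest − s) over sources s of rest; N(one piece) = 1:
  size 1 → [3]=1  [7]=1
  size 2 → [2,3]=1  [3,7]=2  [6,7]=1
  size 3 → [2,3,7]=3  [3,6,7]=3  [5,6,7]=1
  size 4 → [2,3,6,7]=6  [3,5,6,7]=4  [4,5,6,7]=1
  size 5 → [2,3,5,6,7]=10  [3,4,5,6,7]=5
  size 6 → [2,3,4,5,6,7]=15
  first=0(h) contributes 15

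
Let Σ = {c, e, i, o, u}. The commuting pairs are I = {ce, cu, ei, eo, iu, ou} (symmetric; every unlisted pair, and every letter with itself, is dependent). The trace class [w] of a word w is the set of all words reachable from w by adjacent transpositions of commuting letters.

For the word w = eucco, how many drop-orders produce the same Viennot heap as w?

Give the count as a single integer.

10

#0=e has no predecessor
#1=u depends on [0:e]
#2=c has no predecessor
#3=c depends on [2:c]
#4=o depends on [3:c]
sources: [0:e, 2:c]
N(rest) = Σ N(rest − s) over sources s of rest; N(one piece) = 1:
  size 1 → [1]=1  [4]=1
  size 2 → [0,1]=1  [1,4]=2  [3,4]=1
  size 3 → [0,1,4]=3  [1,3,4]=3  [2,3,4]=1
  first=0(e) contributes 4
  first=2(c) contributes 6
|[w]| = 10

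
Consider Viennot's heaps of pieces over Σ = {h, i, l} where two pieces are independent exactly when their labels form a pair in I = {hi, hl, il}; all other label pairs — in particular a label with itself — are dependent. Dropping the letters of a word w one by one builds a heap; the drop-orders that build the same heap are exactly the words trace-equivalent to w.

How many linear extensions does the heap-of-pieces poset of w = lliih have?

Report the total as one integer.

drop 0:l onto floor
drop 1:l onto {0:l}
drop 2:i onto floor
drop 3:i onto {2:i}
drop 4:h onto floor
ground layer = {0:l, 2:i, 4:h}
drop-orders for the pieces not yet dropped (sum over which currently-grounded one goes next):
  1 to go: {1} 1  {3} 1  {4} 1
  2 to go: {0,1} 1  {1,3} 2  {1,4} 2  {2,3} 1  {3,4} 2
  3 to go: {0,1,3} 3  {0,1,4} 3  {1,2,3} 3  {1,3,4} 6  {2,3,4} 3
  if 0:l drops first: 12 orders
  if 2:i drops first: 12 orders
  if 4:h drops first: 6 orders
heap linearizations: 30

30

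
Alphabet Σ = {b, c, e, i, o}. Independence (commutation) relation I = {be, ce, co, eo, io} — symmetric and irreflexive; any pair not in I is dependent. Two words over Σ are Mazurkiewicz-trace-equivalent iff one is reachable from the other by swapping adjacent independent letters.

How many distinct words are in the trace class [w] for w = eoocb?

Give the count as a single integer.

drop 0:e onto floor
drop 1:o onto floor
drop 2:o onto {1:o}
drop 3:c onto floor
drop 4:b onto {2:o, 3:c}
ground layer = {0:e, 1:o, 3:c}
drop-orders for the pieces not yet dropped (sum over which currently-grounded one goes next):
  1 to go: {0} 1  {4} 1
  2 to go: {0,4} 2  {2,4} 1  {3,4} 1
  3 to go: {0,2,4} 3  {0,3,4} 3  {1,2,4} 1  {2,3,4} 2
  if 0:e drops first: 3 orders
  if 1:o drops first: 8 orders
  if 3:c drops first: 4 orders
heap linearizations: 15

15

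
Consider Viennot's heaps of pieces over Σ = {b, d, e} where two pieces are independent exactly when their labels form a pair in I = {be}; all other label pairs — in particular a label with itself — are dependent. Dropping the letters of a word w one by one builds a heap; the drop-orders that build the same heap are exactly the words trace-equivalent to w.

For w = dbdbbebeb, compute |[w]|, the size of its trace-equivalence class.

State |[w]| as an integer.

15

drop 0:d onto floor
drop 1:b onto {0:d}
drop 2:d onto {1:b}
drop 3:b onto {2:d}
drop 4:b onto {3:b}
drop 5:e onto {2:d}
drop 6:b onto {4:b}
drop 7:e onto {5:e}
drop 8:b onto {6:b}
ground layer = {0:d}
drop-orders for the pieces not yet dropped (sum over which currently-grounded one goes next):
  1 to go: {7} 1  {8} 1
  2 to go: {5,7} 1  {6,8} 1  {7,8} 2
  3 to go: {4,6,8} 1  {5,7,8} 3  {6,7,8} 3
  4 to go: {3,4,6,8} 1  {4,6,7,8} 4  {5,6,7,8} 6
  5 to go: {3,4,6,7,8} 5  {4,5,6,7,8} 10
  6 to go: {3,4,5,6,7,8} 15
  7 to go: {2,3,4,5,6,7,8} 15
  if 0:d drops first: 15 orders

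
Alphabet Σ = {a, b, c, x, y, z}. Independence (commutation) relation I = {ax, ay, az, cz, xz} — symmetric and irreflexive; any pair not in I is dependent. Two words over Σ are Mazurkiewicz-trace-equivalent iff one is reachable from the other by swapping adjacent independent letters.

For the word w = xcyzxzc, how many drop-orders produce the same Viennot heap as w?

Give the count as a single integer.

6

#0=x has no predecessor
#1=c depends on [0:x]
#2=y depends on [1:c]
#3=z depends on [2:y]
#4=x depends on [2:y]
#5=z depends on [3:z]
#6=c depends on [4:x]
sources: [0:x]
N(rest) = Σ N(rest − s) over sources s of rest; N(one piece) = 1:
  size 1 → [5]=1  [6]=1
  size 2 → [3,5]=1  [4,6]=1  [5,6]=2
  size 3 → [3,5,6]=3  [4,5,6]=3
  size 4 → [3,4,5,6]=6
  size 5 → [2,3,4,5,6]=6
  first=0(x) contributes 6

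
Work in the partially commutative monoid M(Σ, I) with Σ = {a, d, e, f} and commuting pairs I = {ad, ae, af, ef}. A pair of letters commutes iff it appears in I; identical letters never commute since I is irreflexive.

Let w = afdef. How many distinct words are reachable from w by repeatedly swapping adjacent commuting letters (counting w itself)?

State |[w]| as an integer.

10

0(a) covers ∅
1(f) covers ∅
2(d) covers 1:f
3(e) covers 2:d
4(f) covers 2:d
floor of heap: 0:a, 1:f
completions by unplaced set U, small U first (add the entries for U minus each lowest piece of U):
  |U|=1: {0}:1  {3}:1  {4}:1
  |U|=2: {0,3}:2  {0,4}:2  {3,4}:2
  |U|=3: {0,3,4}:6  {2,3,4}:2
  start at 0(a): 2
  start at 1(f): 8
sum over floor = 10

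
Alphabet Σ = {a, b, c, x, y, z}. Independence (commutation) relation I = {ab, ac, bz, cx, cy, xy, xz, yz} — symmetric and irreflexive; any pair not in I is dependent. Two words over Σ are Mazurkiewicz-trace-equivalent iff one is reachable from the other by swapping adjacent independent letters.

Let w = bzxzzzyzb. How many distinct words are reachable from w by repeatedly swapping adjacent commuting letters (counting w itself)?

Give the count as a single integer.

drop 0:b onto floor
drop 1:z onto floor
drop 2:x onto {0:b}
drop 3:z onto {1:z}
drop 4:z onto {3:z}
drop 5:z onto {4:z}
drop 6:y onto {0:b}
drop 7:z onto {5:z}
drop 8:b onto {2:x, 6:y}
ground layer = {0:b, 1:z}
drop-orders for the pieces not yet dropped (sum over which currently-grounded one goes next):
  1 to go: {7} 1  {8} 1
  2 to go: {2,8} 1  {5,7} 1  {6,8} 1  {7,8} 2
  3 to go: {2,6,8} 2  {2,7,8} 3  {4,5,7} 1  {5,7,8} 3  {6,7,8} 3
  4 to go: {0,2,6,8} 2  {2,5,7,8} 6  {2,6,7,8} 8  {3,4,5,7} 1  {4,5,7,8} 4  {5,6,7,8} 6
  5 to go: {0,2,6,7,8} 10  {1,3,4,5,7} 1  {2,4,5,7,8} 10  {2,5,6,7,8} 20  {3,4,5,7,8} 5  {4,5,6,7,8} 10
  6 to go: {0,2,5,6,7,8} 30  {1,3,4,5,7,8} 6  {2,3,4,5,7,8} 15  {2,4,5,6,7,8} 40  {3,4,5,6,7,8} 15
  7 to go: {0,2,4,5,6,7,8} 70  {1,2,3,4,5,7,8} 21  {1,3,4,5,6,7,8} 21  {2,3,4,5,6,7,8} 70
  if 0:b drops first: 112 orders
  if 1:z drops first: 140 orders
heap linearizations: 252

252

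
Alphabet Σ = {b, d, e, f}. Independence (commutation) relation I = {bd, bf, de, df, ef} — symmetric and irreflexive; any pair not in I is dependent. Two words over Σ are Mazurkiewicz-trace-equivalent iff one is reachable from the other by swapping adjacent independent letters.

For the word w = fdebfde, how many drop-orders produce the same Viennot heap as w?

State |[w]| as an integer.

drop 0:f onto floor
drop 1:d onto floor
drop 2:e onto floor
drop 3:b onto {2:e}
drop 4:f onto {0:f}
drop 5:d onto {1:d}
drop 6:e onto {3:b}
ground layer = {0:f, 1:d, 2:e}
drop-orders for the pieces not yet dropped (sum over which currently-grounded one goes next):
  1 to go: {4} 1  {5} 1  {6} 1
  2 to go: {0,4} 1  {1,5} 1  {3,6} 1  {4,5} 2  {4,6} 2  {5,6} 2
  3 to go: {0,4,5} 3  {0,4,6} 3  {1,4,5} 3  {1,5,6} 3  {2,3,6} 1  {3,4,6} 3  {3,5,6} 3  {4,5,6} 6
  4 to go: {0,1,4,5} 6  {0,3,4,6} 6  {0,4,5,6} 12  {1,3,5,6} 6  {1,4,5,6} 12  {2,3,4,6} 4  {2,3,5,6} 4  {3,4,5,6} 12
  5 to go: {0,1,4,5,6} 30  {0,2,3,4,6} 10  {0,3,4,5,6} 30  {1,2,3,5,6} 10  {1,3,4,5,6} 30  {2,3,4,5,6} 20
  if 0:f drops first: 60 orders
  if 1:d drops first: 60 orders
  if 2:e drops first: 90 orders
heap linearizations: 210

210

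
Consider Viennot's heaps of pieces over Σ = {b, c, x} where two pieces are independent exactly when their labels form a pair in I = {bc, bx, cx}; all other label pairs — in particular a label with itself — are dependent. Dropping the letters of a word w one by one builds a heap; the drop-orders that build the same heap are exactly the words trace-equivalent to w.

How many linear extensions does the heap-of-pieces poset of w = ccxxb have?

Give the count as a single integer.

30

piece 0:c — minimal
piece 1:c rests on {0:c}
piece 2:x — minimal
piece 3:x rests on {2:x}
piece 4:b — minimal
minimal pieces: {0:c, 2:x, 4:b}
ways to finish when only these pieces remain (= sum over removing one remaining piece with nothing left below it):
  1 left: {1}→1  {3}→1  {4}→1
  2 left: {0,1}→1  {1,3}→2  {1,4}→2  {2,3}→1  {3,4}→2
  3 left: {0,1,3}→3  {0,1,4}→3  {1,2,3}→3  {1,3,4}→6  {2,3,4}→3
  placing 0:c first → 12 extensions
  placing 2:x first → 12 extensions
  placing 4:b first → 6 extensions
total linear extensions = 30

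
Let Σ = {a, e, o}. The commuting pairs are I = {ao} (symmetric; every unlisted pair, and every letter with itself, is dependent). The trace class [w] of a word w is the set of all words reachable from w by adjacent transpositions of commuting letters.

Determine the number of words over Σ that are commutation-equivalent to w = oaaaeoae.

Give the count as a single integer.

0(o) covers ∅
1(a) covers ∅
2(a) covers 1:a
3(a) covers 2:a
4(e) covers 0:o, 3:a
5(o) covers 4:e
6(a) covers 4:e
7(e) covers 5:o, 6:a
floor of heap: 0:o, 1:a
completions by unplaced set U, small U first (add the entries for U minus each lowest piece of U):
  |U|=1: {7}:1
  |U|=2: {5,7}:1  {6,7}:1
  |U|=3: {5,6,7}:2
  |U|=4: {4,5,6,7}:2
  |U|=5: {0,4,5,6,7}:2  {3,4,5,6,7}:2
  |U|=6: {0,3,4,5,6,7}:4  {2,3,4,5,6,7}:2
  start at 0(o): 2
  start at 1(a): 6
sum over floor = 8

8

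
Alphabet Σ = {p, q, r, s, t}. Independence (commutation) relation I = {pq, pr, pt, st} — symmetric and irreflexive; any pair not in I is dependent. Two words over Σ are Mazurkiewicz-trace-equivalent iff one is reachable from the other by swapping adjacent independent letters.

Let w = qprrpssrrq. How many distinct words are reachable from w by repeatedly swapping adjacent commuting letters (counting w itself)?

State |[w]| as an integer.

10

#0=q has no predecessor
#1=p has no predecessor
#2=r depends on [0:q]
#3=r depends on [2:r]
#4=p depends on [1:p]
#5=s depends on [3:r, 4:p]
#6=s depends on [5:s]
#7=r depends on [6:s]
#8=r depends on [7:r]
#9=q depends on [8:r]
sources: [0:q, 1:p]
N(rest) = Σ N(rest − s) over sources s of rest; N(one piece) = 1:
  size 1 → [9]=1
  size 2 → [8,9]=1
  size 3 → [7,8,9]=1
  size 4 → [6,7,8,9]=1
  size 5 → [5,6,7,8,9]=1
  size 6 → [3,5,6,7,8,9]=1  [4,5,6,7,8,9]=1
  size 7 → [1,4,5,6,7,8,9]=1  [2,3,5,6,7,8,9]=1  [3,4,5,6,7,8,9]=2
  size 8 → [0,2,3,5,6,7,8,9]=1  [1,3,4,5,6,7,8,9]=3  [2,3,4,5,6,7,8,9]=3
  first=0(q) contributes 6
  first=1(p) contributes 4
|[w]| = 10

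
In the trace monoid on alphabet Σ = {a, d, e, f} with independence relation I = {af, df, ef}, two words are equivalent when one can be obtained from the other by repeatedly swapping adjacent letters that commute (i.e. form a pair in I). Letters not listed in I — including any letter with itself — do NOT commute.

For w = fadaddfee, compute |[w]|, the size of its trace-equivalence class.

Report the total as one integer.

36

drop 0:f onto floor
drop 1:a onto floor
drop 2:d onto {1:a}
drop 3:a onto {2:d}
drop 4:d onto {3:a}
drop 5:d onto {4:d}
drop 6:f onto {0:f}
drop 7:e onto {5:d}
drop 8:e onto {7:e}
ground layer = {0:f, 1:a}
drop-orders for the pieces not yet dropped (sum over which currently-grounded one goes next):
  1 to go: {6} 1  {8} 1
  2 to go: {0,6} 1  {6,8} 2  {7,8} 1
  3 to go: {0,6,8} 3  {5,7,8} 1  {6,7,8} 3
  4 to go: {0,6,7,8} 6  {4,5,7,8} 1  {5,6,7,8} 4
  5 to go: {0,5,6,7,8} 10  {3,4,5,7,8} 1  {4,5,6,7,8} 5
  6 to go: {0,4,5,6,7,8} 15  {2,3,4,5,7,8} 1  {3,4,5,6,7,8} 6
  7 to go: {0,3,4,5,6,7,8} 21  {1,2,3,4,5,7,8} 1  {2,3,4,5,6,7,8} 7
  if 0:f drops first: 8 orders
  if 1:a drops first: 28 orders
heap linearizations: 36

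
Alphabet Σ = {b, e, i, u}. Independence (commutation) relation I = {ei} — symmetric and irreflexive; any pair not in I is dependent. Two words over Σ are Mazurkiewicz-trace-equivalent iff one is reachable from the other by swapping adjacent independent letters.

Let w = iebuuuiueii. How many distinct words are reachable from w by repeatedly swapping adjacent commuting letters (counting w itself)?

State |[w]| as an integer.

6

#0=i has no predecessor
#1=e has no predecessor
#2=b depends on [0:i, 1:e]
#3=u depends on [2:b]
#4=u depends on [3:u]
#5=u depends on [4:u]
#6=i depends on [5:u]
#7=u depends on [6:i]
#8=e depends on [7:u]
#9=i depends on [7:u]
#10=i depends on [9:i]
sources: [0:i, 1:e]
N(rest) = Σ N(rest − s) over sources s of rest; N(one piece) = 1:
  size 1 → [8]=1  [10]=1
  size 2 → [8,10]=2  [9,10]=1
  size 3 → [8,9,10]=3
  size 4 → [7,8,9,10]=3
  size 5 → [6,7,8,9,10]=3
  size 6 → [5,6,7,8,9,10]=3
  size 7 → [4,5,6,7,8,9,10]=3
  size 8 → [3,4,5,6,7,8,9,10]=3
  size 9 → [2,3,4,5,6,7,8,9,10]=3
  first=0(i) contributes 3
  first=1(e) contributes 3
|[w]| = 6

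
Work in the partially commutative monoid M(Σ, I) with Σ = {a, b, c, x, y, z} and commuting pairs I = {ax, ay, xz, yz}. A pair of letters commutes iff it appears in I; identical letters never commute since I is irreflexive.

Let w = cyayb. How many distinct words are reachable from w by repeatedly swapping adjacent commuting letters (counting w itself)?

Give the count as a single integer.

0(c) covers ∅
1(y) covers 0:c
2(a) covers 0:c
3(y) covers 1:y
4(b) covers 2:a, 3:y
floor of heap: 0:c
completions by unplaced set U, small U first (add the entries for U minus each lowest piece of U):
  |U|=1: {4}:1
  |U|=2: {2,4}:1  {3,4}:1
  |U|=3: {1,3,4}:1  {2,3,4}:2
  start at 0(c): 3

3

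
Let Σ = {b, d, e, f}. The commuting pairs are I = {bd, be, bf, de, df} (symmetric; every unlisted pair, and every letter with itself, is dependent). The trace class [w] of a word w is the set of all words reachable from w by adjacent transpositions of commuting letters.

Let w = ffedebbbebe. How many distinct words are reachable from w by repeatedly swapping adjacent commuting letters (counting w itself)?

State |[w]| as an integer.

2310

drop 0:f onto floor
drop 1:f onto {0:f}
drop 2:e onto {1:f}
drop 3:d onto floor
drop 4:e onto {2:e}
drop 5:b onto floor
drop 6:b onto {5:b}
drop 7:b onto {6:b}
drop 8:e onto {4:e}
drop 9:b onto {7:b}
drop 10:e onto {8:e}
ground layer = {0:f, 3:d, 5:b}
drop-orders for the pieces not yet dropped (sum over which currently-grounded one goes next):
  1 to go: {3} 1  {9} 1  {10} 1
  2 to go: {3,9} 2  {3,10} 2  {7,9} 1  {8,10} 1  {9,10} 2
  3 to go: {3,7,9} 3  {3,8,10} 3  {3,9,10} 6  {4,8,10} 1  {6,7,9} 1  {7,9,10} 3  {8,9,10} 3
  4 to go: {2,4,8,10} 1  {3,4,8,10} 4  {3,6,7,9} 4  {3,7,9,10} 12  {3,8,9,10} 12  {4,8,9,10} 4  {5,6,7,9} 1  {6,7,9,10} 4  {7,8,9,10} 6
  5 to go: {1,2,4,8,10} 1  {2,3,4,8,10} 5  {2,4,8,9,10} 5  {3,4,8,9,10} 20  {3,5,6,7,9} 5  {3,6,7,9,10} 20  {3,7,8,9,10} 30  {4,7,8,9,10} 10  {5,6,7,9,10} 5  {6,7,8,9,10} 10
  6 to go: {0,1,2,4,8,10} 1  {1,2,3,4,8,10} 6  {1,2,4,8,9,10} 6  {2,3,4,8,9,10} 30  {2,4,7,8,9,10} 15  {3,4,7,8,9,10} 60  {3,5,6,7,9,10} 30  {3,6,7,8,9,10} 60  {4,6,7,8,9,10} 20  {5,6,7,8,9,10} 15
  7 to go: {0,1,2,3,4,8,10} 7  {0,1,2,4,8,9,10} 7  {1,2,3,4,8,9,10} 42  {1,2,4,7,8,9,10} 21  {2,3,4,7,8,9,10} 105  {2,4,6,7,8,9,10} 35  {3,4,6,7,8,9,10} 140  {3,5,6,7,8,9,10} 105  {4,5,6,7,8,9,10} 35
  8 to go: {0,1,2,3,4,8,9,10} 56  {0,1,2,4,7,8,9,10} 28  {1,2,3,4,7,8,9,10} 168  {1,2,4,6,7,8,9,10} 56  {2,3,4,6,7,8,9,10} 280  {2,4,5,6,7,8,9,10} 70  {3,4,5,6,7,8,9,10} 280
  9 to go: {0,1,2,3,4,7,8,9,10} 252  {0,1,2,4,6,7,8,9,10} 84  {1,2,3,4,6,7,8,9,10} 504  {1,2,4,5,6,7,8,9,10} 126  {2,3,4,5,6,7,8,9,10} 630
  if 0:f drops first: 1260 orders
  if 3:d drops first: 210 orders
  if 5:b drops first: 840 orders
heap linearizations: 2310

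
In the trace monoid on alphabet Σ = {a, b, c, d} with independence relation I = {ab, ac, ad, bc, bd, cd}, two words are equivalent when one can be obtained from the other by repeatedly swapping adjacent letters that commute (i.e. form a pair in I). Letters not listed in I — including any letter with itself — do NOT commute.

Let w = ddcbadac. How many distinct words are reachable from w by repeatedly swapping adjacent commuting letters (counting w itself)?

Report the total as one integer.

drop 0:d onto floor
drop 1:d onto {0:d}
drop 2:c onto floor
drop 3:b onto floor
drop 4:a onto floor
drop 5:d onto {1:d}
drop 6:a onto {4:a}
drop 7:c onto {2:c}
ground layer = {0:d, 2:c, 3:b, 4:a}
drop-orders for the pieces not yet dropped (sum over which currently-grounded one goes next):
  1 to go: {3} 1  {5} 1  {6} 1  {7} 1
  2 to go: {1,5} 1  {2,7} 1  {3,5} 2  {3,6} 2  {3,7} 2  {4,6} 1  {5,6} 2  {5,7} 2  {6,7} 2
  3 to go: {0,1,5} 1  {1,3,5} 3  {1,5,6} 3  {1,5,7} 3  {2,3,7} 3  {2,5,7} 3  {2,6,7} 3  {3,4,6} 3  {3,5,6} 6  {3,5,7} 6  {3,6,7} 6  {4,5,6} 3  {4,6,7} 3  {5,6,7} 6
  4 to go: {0,1,3,5} 4  {0,1,5,6} 4  {0,1,5,7} 4  {1,2,5,7} 6  {1,3,5,6} 12  {1,3,5,7} 12  {1,4,5,6} 6  {1,5,6,7} 12  {2,3,5,7} 12  {2,3,6,7} 12  {2,4,6,7} 6  {2,5,6,7} 12  {3,4,5,6} 12  {3,4,6,7} 12  {3,5,6,7} 24  {4,5,6,7} 12
  5 to go: {0,1,2,5,7} 10  {0,1,3,5,6} 20  {0,1,3,5,7} 20  {0,1,4,5,6} 10  {0,1,5,6,7} 20  {1,2,3,5,7} 30  {1,2,5,6,7} 30  {1,3,4,5,6} 30  {1,3,5,6,7} 60  {1,4,5,6,7} 30  {2,3,4,6,7} 30  {2,3,5,6,7} 60  {2,4,5,6,7} 30  {3,4,5,6,7} 60
  6 to go: {0,1,2,3,5,7} 60  {0,1,2,5,6,7} 60  {0,1,3,4,5,6} 60  {0,1,3,5,6,7} 120  {0,1,4,5,6,7} 60  {1,2,3,5,6,7} 180  {1,2,4,5,6,7} 90  {1,3,4,5,6,7} 180  {2,3,4,5,6,7} 180
  if 0:d drops first: 630 orders
  if 2:c drops first: 420 orders
  if 3:b drops first: 210 orders
  if 4:a drops first: 420 orders
heap linearizations: 1680

1680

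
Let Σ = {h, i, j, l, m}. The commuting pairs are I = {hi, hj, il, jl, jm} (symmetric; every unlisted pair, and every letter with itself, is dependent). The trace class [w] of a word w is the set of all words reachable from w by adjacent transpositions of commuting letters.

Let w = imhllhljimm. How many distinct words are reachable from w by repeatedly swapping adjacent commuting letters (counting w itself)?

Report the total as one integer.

27

drop 0:i onto floor
drop 1:m onto {0:i}
drop 2:h onto {1:m}
drop 3:l onto {2:h}
drop 4:l onto {3:l}
drop 5:h onto {4:l}
drop 6:l onto {5:h}
drop 7:j onto {0:i}
drop 8:i onto {1:m, 7:j}
drop 9:m onto {6:l, 8:i}
drop 10:m onto {9:m}
ground layer = {0:i}
drop-orders for the pieces not yet dropped (sum over which currently-grounded one goes next):
  1 to go: {10} 1
  2 to go: {9,10} 1
  3 to go: {6,9,10} 1  {8,9,10} 1
  4 to go: {5,6,9,10} 1  {6,8,9,10} 2  {7,8,9,10} 1
  5 to go: {4,5,6,9,10} 1  {5,6,8,9,10} 3  {6,7,8,9,10} 3
  6 to go: {3,4,5,6,9,10} 1  {4,5,6,8,9,10} 4  {5,6,7,8,9,10} 6
  7 to go: {2,3,4,5,6,9,10} 1  {3,4,5,6,8,9,10} 5  {4,5,6,7,8,9,10} 10
  8 to go: {2,3,4,5,6,8,9,10} 6  {3,4,5,6,7,8,9,10} 15
  9 to go: {1,2,3,4,5,6,8,9,10} 6  {2,3,4,5,6,7,8,9,10} 21
  if 0:i drops first: 27 orders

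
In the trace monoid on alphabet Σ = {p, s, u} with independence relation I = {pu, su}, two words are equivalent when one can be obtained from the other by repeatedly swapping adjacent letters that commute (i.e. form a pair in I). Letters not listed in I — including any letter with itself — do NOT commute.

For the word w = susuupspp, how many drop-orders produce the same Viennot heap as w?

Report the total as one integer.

piece 0:s — minimal
piece 1:u — minimal
piece 2:s rests on {0:s}
piece 3:u rests on {1:u}
piece 4:u rests on {3:u}
piece 5:p rests on {2:s}
piece 6:s rests on {5:p}
piece 7:p rests on {6:s}
piece 8:p rests on {7:p}
minimal pieces: {0:s, 1:u}
ways to finish when only these pieces remain (= sum over removing one remaining piece with nothing left below it):
  1 left: {4}→1  {8}→1
  2 left: {3,4}→1  {4,8}→2  {7,8}→1
  3 left: {1,3,4}→1  {3,4,8}→3  {4,7,8}→3  {6,7,8}→1
  4 left: {1,3,4,8}→4  {3,4,7,8}→6  {4,6,7,8}→4  {5,6,7,8}→1
  5 left: {1,3,4,7,8}→10  {2,5,6,7,8}→1  {3,4,6,7,8}→10  {4,5,6,7,8}→5
  6 left: {0,2,5,6,7,8}→1  {1,3,4,6,7,8}→20  {2,4,5,6,7,8}→6  {3,4,5,6,7,8}→15
  7 left: {0,2,4,5,6,7,8}→7  {1,3,4,5,6,7,8}→35  {2,3,4,5,6,7,8}→21
  placing 0:s first → 56 extensions
  placing 1:u first → 28 extensions
total linear extensions = 84

84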